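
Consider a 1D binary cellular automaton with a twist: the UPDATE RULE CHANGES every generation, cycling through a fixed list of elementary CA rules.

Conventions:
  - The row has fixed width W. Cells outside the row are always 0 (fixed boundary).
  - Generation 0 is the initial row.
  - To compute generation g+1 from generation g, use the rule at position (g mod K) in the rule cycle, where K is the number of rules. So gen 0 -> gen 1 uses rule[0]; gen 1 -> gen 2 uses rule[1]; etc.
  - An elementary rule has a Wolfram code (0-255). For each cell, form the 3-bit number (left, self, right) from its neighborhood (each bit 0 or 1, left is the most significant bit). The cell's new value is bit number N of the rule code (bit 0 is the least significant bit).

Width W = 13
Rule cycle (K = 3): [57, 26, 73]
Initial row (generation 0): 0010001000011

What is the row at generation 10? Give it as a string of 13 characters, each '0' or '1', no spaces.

Answer: 1001101011000

Derivation:
Gen 0: 0010001000011
Gen 1 (rule 57): 1001100111010
Gen 2 (rule 26): 0111011100001
Gen 3 (rule 73): 0101010101100
Gen 4 (rule 57): 0010101011011
Gen 5 (rule 26): 0100000010010
Gen 6 (rule 73): 0001111000000
Gen 7 (rule 57): 1101000111111
Gen 8 (rule 26): 1000101100000
Gen 9 (rule 73): 0010001101111
Gen 10 (rule 57): 1001101011000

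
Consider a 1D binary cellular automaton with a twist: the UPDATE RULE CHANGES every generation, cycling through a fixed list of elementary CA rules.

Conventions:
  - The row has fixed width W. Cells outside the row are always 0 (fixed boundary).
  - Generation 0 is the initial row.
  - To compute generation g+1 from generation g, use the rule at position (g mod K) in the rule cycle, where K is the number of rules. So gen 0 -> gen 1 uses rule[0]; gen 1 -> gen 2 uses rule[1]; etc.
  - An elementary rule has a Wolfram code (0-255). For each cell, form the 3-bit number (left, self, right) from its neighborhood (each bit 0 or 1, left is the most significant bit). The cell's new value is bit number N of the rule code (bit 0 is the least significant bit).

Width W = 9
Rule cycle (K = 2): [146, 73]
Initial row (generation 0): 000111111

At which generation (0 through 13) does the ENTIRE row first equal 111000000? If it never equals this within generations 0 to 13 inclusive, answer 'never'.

Answer: 6

Derivation:
Gen 0: 000111111
Gen 1 (rule 146): 001011110
Gen 2 (rule 73): 100010010
Gen 3 (rule 146): 010101101
Gen 4 (rule 73): 000001100
Gen 5 (rule 146): 000010010
Gen 6 (rule 73): 111000000
Gen 7 (rule 146): 010100000
Gen 8 (rule 73): 000001111
Gen 9 (rule 146): 000010110
Gen 10 (rule 73): 111000110
Gen 11 (rule 146): 010101001
Gen 12 (rule 73): 000000000
Gen 13 (rule 146): 000000000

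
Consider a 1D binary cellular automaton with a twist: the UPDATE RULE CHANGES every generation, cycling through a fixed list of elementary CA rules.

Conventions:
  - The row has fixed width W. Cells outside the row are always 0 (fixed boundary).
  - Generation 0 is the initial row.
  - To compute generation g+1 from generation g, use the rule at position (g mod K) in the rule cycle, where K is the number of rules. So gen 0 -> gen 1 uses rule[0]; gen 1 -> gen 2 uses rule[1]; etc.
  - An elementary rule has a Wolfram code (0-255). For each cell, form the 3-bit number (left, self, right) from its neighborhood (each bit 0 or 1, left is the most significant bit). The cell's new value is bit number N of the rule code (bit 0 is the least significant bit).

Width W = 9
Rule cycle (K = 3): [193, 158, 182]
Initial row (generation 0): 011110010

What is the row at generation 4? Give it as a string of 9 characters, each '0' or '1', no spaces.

Gen 0: 011110010
Gen 1 (rule 193): 001110000
Gen 2 (rule 158): 011101000
Gen 3 (rule 182): 101011100
Gen 4 (rule 193): 000001101

Answer: 000001101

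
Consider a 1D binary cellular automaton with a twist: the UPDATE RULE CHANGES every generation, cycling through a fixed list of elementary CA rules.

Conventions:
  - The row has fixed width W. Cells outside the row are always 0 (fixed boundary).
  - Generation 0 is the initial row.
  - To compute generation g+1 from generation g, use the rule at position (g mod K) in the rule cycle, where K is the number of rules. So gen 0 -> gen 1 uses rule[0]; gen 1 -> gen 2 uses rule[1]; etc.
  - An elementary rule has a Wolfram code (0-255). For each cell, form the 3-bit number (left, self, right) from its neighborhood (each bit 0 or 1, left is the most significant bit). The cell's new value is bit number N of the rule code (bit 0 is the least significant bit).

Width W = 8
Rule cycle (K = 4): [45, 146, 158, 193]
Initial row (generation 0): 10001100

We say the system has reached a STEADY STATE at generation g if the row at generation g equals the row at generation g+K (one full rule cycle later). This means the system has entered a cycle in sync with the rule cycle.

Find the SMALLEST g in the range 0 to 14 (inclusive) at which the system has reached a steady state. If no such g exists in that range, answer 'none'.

Gen 0: 10001100
Gen 1 (rule 45): 10101001
Gen 2 (rule 146): 00000110
Gen 3 (rule 158): 00001101
Gen 4 (rule 193): 11100100
Gen 5 (rule 45): 10000101
Gen 6 (rule 146): 01001000
Gen 7 (rule 158): 11111100
Gen 8 (rule 193): 01111101
Gen 9 (rule 45): 01000011
Gen 10 (rule 146): 10100100
Gen 11 (rule 158): 10111110
Gen 12 (rule 193): 00011110
Gen 13 (rule 45): 11010000
Gen 14 (rule 146): 00001000
Gen 15 (rule 158): 00011100
Gen 16 (rule 193): 11001101
Gen 17 (rule 45): 10001011
Gen 18 (rule 146): 01010000

Answer: none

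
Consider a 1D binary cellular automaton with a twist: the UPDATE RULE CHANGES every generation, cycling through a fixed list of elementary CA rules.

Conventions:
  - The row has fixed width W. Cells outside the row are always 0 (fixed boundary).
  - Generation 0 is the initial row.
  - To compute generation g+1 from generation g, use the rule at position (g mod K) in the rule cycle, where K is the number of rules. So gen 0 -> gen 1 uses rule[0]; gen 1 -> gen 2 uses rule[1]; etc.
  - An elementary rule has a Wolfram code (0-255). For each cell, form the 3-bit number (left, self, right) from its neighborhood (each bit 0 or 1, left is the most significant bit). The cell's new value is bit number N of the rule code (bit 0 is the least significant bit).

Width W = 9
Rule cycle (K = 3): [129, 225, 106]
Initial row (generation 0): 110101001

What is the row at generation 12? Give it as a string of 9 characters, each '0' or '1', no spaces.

Gen 0: 110101001
Gen 1 (rule 129): 000000000
Gen 2 (rule 225): 111111111
Gen 3 (rule 106): 100000001
Gen 4 (rule 129): 001111100
Gen 5 (rule 225): 100111101
Gen 6 (rule 106): 001100110
Gen 7 (rule 129): 100000000
Gen 8 (rule 225): 001111111
Gen 9 (rule 106): 011000001
Gen 10 (rule 129): 000011100
Gen 11 (rule 225): 111001101
Gen 12 (rule 106): 101011110

Answer: 101011110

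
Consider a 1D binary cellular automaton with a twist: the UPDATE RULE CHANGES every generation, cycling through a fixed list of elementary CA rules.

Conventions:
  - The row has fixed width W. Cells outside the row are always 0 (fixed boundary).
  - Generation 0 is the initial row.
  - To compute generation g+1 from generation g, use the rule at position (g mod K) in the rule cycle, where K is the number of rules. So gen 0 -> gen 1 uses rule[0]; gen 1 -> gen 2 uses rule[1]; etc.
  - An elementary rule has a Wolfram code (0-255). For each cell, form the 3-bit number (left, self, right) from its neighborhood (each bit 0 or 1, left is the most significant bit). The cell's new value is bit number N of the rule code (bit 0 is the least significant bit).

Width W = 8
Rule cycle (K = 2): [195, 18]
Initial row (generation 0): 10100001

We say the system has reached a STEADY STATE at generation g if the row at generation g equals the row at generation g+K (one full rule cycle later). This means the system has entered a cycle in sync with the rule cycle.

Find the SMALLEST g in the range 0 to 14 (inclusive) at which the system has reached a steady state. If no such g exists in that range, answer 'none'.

Answer: 6

Derivation:
Gen 0: 10100001
Gen 1 (rule 195): 00001110
Gen 2 (rule 18): 00010001
Gen 3 (rule 195): 11100110
Gen 4 (rule 18): 00011001
Gen 5 (rule 195): 11101010
Gen 6 (rule 18): 00000001
Gen 7 (rule 195): 11111110
Gen 8 (rule 18): 00000001
Gen 9 (rule 195): 11111110
Gen 10 (rule 18): 00000001
Gen 11 (rule 195): 11111110
Gen 12 (rule 18): 00000001
Gen 13 (rule 195): 11111110
Gen 14 (rule 18): 00000001
Gen 15 (rule 195): 11111110
Gen 16 (rule 18): 00000001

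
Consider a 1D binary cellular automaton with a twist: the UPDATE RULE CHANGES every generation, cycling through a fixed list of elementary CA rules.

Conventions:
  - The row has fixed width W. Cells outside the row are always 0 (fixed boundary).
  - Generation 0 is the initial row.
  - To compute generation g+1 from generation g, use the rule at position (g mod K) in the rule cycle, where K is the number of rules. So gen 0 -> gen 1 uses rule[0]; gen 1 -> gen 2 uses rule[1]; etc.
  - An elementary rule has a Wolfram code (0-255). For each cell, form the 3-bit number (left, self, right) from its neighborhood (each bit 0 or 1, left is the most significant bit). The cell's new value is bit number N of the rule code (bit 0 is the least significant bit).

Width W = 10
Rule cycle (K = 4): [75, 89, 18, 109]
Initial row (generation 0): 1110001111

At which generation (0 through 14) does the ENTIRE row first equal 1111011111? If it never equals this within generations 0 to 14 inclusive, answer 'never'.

Gen 0: 1110001111
Gen 1 (rule 75): 1010111001
Gen 2 (rule 89): 0000101100
Gen 3 (rule 18): 0001000010
Gen 4 (rule 109): 1101011010
Gen 5 (rule 75): 1100011000
Gen 6 (rule 89): 1111011111
Gen 7 (rule 18): 0000000000
Gen 8 (rule 109): 1111111111
Gen 9 (rule 75): 1000000001
Gen 10 (rule 89): 0111111100
Gen 11 (rule 18): 1000000010
Gen 12 (rule 109): 1011111010
Gen 13 (rule 75): 0010001000
Gen 14 (rule 89): 1001100111

Answer: 6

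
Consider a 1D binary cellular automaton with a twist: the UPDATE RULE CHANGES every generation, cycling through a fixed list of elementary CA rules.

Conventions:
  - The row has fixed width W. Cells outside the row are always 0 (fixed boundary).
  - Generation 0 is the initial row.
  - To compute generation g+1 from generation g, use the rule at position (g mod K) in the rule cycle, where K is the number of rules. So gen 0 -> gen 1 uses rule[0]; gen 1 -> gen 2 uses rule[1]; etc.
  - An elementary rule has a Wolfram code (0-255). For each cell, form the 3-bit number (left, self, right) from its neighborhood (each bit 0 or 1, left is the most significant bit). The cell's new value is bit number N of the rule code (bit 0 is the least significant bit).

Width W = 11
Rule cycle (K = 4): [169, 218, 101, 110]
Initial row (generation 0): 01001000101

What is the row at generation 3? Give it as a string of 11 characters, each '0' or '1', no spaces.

Answer: 11110110111

Derivation:
Gen 0: 01001000101
Gen 1 (rule 169): 00000010010
Gen 2 (rule 218): 00000101101
Gen 3 (rule 101): 11110110111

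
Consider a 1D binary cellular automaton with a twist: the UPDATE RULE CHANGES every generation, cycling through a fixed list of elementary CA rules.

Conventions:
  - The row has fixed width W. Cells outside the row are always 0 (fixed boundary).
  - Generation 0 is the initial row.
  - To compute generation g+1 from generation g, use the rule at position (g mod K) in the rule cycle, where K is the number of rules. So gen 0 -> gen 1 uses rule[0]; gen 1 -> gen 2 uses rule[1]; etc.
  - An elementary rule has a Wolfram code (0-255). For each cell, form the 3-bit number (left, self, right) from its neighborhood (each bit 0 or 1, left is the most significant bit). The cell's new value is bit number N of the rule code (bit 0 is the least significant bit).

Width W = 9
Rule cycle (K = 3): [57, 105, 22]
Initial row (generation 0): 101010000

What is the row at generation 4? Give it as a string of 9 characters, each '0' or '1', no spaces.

Gen 0: 101010000
Gen 1 (rule 57): 010101111
Gen 2 (rule 105): 001011001
Gen 3 (rule 22): 011000111
Gen 4 (rule 57): 010110100

Answer: 010110100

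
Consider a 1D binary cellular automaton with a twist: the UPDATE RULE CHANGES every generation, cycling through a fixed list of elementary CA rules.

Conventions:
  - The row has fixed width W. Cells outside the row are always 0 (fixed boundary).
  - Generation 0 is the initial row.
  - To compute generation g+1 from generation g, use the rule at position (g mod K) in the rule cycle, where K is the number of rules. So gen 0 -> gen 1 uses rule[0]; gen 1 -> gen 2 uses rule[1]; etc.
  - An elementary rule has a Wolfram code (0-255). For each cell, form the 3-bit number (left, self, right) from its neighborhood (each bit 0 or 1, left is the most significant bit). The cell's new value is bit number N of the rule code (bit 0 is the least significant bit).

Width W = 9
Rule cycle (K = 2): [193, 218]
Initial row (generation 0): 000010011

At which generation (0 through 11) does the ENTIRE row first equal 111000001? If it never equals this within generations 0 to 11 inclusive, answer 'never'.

Answer: 1

Derivation:
Gen 0: 000010011
Gen 1 (rule 193): 111000001
Gen 2 (rule 218): 111100010
Gen 3 (rule 193): 011101000
Gen 4 (rule 218): 111100100
Gen 5 (rule 193): 011100001
Gen 6 (rule 218): 111110010
Gen 7 (rule 193): 011110000
Gen 8 (rule 218): 111111000
Gen 9 (rule 193): 011111011
Gen 10 (rule 218): 111111011
Gen 11 (rule 193): 011111001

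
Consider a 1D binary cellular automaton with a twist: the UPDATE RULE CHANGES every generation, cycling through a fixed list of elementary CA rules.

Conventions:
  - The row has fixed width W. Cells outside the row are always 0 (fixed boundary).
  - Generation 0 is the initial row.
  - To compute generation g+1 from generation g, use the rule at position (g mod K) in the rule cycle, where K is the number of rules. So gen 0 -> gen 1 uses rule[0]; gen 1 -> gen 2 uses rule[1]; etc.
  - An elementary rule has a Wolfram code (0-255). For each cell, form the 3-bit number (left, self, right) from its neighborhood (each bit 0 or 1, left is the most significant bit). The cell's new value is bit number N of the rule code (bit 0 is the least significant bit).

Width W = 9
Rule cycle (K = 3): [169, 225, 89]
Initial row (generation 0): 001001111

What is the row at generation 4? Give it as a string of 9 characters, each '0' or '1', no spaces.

Answer: 011101110

Derivation:
Gen 0: 001001111
Gen 1 (rule 169): 100001110
Gen 2 (rule 225): 001100110
Gen 3 (rule 89): 101110111
Gen 4 (rule 169): 011101110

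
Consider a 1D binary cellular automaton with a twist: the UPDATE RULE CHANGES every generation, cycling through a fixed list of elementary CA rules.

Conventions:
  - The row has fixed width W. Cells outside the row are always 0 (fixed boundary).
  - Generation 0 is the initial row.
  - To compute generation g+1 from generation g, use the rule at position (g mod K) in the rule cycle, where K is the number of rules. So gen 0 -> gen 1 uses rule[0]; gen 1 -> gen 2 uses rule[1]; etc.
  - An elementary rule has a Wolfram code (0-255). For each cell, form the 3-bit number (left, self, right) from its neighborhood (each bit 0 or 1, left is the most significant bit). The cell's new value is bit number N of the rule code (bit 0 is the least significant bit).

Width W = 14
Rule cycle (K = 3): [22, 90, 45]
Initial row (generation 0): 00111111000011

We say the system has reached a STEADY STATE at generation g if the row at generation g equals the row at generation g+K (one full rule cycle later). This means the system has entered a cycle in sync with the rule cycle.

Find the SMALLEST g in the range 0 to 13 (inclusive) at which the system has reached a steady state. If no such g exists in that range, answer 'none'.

Answer: none

Derivation:
Gen 0: 00111111000011
Gen 1 (rule 22): 01000000100100
Gen 2 (rule 90): 10100001011010
Gen 3 (rule 45): 11101101110110
Gen 4 (rule 22): 00000000000001
Gen 5 (rule 90): 00000000000010
Gen 6 (rule 45): 11111111111010
Gen 7 (rule 22): 00000000000011
Gen 8 (rule 90): 00000000000111
Gen 9 (rule 45): 11111111110100
Gen 10 (rule 22): 00000000000110
Gen 11 (rule 90): 00000000001111
Gen 12 (rule 45): 11111111101000
Gen 13 (rule 22): 00000000001100
Gen 14 (rule 90): 00000000011110
Gen 15 (rule 45): 11111111010000
Gen 16 (rule 22): 00000000011000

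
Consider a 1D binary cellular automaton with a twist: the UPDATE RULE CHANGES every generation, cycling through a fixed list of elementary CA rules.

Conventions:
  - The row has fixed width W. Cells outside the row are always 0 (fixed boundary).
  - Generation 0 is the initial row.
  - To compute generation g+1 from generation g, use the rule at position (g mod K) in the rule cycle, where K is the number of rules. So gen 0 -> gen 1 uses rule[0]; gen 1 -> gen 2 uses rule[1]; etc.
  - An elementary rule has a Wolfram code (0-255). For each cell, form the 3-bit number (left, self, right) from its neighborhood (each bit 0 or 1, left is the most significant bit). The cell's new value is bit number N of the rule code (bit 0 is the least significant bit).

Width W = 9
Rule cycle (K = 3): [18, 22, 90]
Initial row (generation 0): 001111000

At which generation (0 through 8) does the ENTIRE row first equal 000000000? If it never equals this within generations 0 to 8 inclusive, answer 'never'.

Answer: 4

Derivation:
Gen 0: 001111000
Gen 1 (rule 18): 010000100
Gen 2 (rule 22): 111001110
Gen 3 (rule 90): 101111011
Gen 4 (rule 18): 000000000
Gen 5 (rule 22): 000000000
Gen 6 (rule 90): 000000000
Gen 7 (rule 18): 000000000
Gen 8 (rule 22): 000000000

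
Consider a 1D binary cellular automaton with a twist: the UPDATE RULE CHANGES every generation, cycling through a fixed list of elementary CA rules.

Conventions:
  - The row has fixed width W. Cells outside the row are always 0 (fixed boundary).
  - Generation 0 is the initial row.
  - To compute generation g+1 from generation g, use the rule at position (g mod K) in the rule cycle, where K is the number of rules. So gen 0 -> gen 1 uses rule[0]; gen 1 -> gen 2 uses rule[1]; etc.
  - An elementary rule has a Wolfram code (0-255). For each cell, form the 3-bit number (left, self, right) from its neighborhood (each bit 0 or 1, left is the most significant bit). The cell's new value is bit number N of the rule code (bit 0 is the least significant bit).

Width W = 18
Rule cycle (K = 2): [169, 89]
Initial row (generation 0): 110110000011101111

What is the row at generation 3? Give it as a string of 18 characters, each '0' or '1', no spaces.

Answer: 101101010110100010

Derivation:
Gen 0: 110110000011101111
Gen 1 (rule 169): 101100111011011110
Gen 2 (rule 89): 001110101011010011
Gen 3 (rule 169): 101101010110100010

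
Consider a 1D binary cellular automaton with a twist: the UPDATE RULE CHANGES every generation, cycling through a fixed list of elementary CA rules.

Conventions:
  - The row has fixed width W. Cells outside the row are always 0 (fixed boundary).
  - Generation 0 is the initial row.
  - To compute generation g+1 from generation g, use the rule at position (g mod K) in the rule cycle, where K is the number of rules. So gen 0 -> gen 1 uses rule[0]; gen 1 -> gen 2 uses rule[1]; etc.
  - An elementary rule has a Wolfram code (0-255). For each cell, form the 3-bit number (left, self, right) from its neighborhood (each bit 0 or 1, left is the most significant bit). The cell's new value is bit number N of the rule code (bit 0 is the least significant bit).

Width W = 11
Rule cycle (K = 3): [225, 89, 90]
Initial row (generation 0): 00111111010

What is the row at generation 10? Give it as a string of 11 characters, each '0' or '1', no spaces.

Gen 0: 00111111010
Gen 1 (rule 225): 10011111100
Gen 2 (rule 89): 01010000111
Gen 3 (rule 90): 10001001101
Gen 4 (rule 225): 00100000110
Gen 5 (rule 89): 10011110111
Gen 6 (rule 90): 01110010101
Gen 7 (rule 225): 00110001010
Gen 8 (rule 89): 10111100001
Gen 9 (rule 90): 00100110010
Gen 10 (rule 225): 10000010000

Answer: 10000010000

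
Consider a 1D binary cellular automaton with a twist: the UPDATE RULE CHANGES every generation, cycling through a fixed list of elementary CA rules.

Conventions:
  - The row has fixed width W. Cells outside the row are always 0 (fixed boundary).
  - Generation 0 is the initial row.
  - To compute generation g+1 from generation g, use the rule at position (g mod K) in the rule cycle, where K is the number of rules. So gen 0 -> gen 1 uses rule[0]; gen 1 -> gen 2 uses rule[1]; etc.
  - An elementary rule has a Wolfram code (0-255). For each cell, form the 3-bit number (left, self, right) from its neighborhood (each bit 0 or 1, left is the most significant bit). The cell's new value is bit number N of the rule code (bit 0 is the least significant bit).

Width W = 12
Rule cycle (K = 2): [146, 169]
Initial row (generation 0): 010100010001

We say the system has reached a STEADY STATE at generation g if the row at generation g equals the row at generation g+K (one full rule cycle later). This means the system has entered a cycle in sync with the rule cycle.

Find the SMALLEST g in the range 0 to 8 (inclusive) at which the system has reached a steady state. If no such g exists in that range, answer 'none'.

Answer: none

Derivation:
Gen 0: 010100010001
Gen 1 (rule 146): 100010101010
Gen 2 (rule 169): 001001010100
Gen 3 (rule 146): 010110000010
Gen 4 (rule 169): 001100111000
Gen 5 (rule 146): 010011010100
Gen 6 (rule 169): 000010101001
Gen 7 (rule 146): 000100000110
Gen 8 (rule 169): 110001110100
Gen 9 (rule 146): 001010100010
Gen 10 (rule 169): 100101001000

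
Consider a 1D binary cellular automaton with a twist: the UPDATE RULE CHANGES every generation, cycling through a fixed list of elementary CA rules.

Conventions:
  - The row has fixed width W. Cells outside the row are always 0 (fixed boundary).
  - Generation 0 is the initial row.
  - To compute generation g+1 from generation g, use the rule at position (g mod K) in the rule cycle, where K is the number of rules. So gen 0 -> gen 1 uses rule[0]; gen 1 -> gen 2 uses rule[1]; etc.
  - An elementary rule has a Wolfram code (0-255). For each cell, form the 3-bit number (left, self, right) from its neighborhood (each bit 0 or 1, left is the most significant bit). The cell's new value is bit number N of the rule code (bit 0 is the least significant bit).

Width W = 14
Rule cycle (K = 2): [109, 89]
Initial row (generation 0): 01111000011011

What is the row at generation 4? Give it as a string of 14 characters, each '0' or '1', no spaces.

Gen 0: 01111000011011
Gen 1 (rule 109): 01001011011111
Gen 2 (rule 89): 00100011010001
Gen 3 (rule 109): 10101011110101
Gen 4 (rule 89): 00000010010000

Answer: 00000010010000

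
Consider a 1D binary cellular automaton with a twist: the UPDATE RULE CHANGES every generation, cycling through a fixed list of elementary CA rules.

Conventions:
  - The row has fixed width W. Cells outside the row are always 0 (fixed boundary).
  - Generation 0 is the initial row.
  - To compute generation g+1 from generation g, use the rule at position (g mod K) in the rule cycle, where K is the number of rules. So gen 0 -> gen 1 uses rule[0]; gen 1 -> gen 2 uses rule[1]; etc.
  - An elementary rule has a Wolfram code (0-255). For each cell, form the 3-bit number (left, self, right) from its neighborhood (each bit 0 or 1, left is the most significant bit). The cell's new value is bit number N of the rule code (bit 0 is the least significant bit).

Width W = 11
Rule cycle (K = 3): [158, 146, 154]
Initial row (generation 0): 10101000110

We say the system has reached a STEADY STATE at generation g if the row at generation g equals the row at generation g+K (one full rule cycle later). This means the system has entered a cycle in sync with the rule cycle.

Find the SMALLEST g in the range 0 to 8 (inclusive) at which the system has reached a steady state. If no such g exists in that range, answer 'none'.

Gen 0: 10101000110
Gen 1 (rule 158): 10101101101
Gen 2 (rule 146): 00000000000
Gen 3 (rule 154): 00000000000
Gen 4 (rule 158): 00000000000
Gen 5 (rule 146): 00000000000
Gen 6 (rule 154): 00000000000
Gen 7 (rule 158): 00000000000
Gen 8 (rule 146): 00000000000
Gen 9 (rule 154): 00000000000
Gen 10 (rule 158): 00000000000
Gen 11 (rule 146): 00000000000

Answer: 2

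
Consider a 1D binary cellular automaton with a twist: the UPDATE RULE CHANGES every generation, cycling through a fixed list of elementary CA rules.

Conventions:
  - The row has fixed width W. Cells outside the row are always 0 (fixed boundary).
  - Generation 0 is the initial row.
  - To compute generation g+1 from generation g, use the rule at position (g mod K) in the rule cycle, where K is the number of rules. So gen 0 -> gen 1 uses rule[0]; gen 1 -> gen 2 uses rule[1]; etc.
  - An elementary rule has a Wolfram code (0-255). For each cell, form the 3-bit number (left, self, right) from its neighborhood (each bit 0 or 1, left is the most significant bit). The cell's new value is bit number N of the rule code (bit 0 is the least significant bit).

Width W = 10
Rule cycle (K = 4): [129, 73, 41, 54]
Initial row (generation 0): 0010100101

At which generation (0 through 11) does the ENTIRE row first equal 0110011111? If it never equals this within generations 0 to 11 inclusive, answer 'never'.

Answer: 5

Derivation:
Gen 0: 0010100101
Gen 1 (rule 129): 1000000000
Gen 2 (rule 73): 0011111111
Gen 3 (rule 41): 1010000000
Gen 4 (rule 54): 1111000000
Gen 5 (rule 129): 0110011111
Gen 6 (rule 73): 0110010001
Gen 7 (rule 41): 0100000100
Gen 8 (rule 54): 1110001110
Gen 9 (rule 129): 0100100100
Gen 10 (rule 73): 0000000001
Gen 11 (rule 41): 1111111100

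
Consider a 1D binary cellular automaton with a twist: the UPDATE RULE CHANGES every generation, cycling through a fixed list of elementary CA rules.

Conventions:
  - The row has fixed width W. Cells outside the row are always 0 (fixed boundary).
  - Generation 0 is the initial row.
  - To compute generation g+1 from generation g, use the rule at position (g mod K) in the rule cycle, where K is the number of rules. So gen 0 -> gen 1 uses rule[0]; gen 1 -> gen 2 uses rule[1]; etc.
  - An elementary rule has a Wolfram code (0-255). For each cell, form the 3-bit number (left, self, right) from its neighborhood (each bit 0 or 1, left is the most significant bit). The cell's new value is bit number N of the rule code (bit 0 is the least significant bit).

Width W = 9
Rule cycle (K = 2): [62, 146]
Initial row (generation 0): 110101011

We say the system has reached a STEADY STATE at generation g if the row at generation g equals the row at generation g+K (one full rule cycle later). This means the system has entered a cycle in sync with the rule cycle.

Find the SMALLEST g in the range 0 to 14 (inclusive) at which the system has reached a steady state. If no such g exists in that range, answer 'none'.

Gen 0: 110101011
Gen 1 (rule 62): 101111110
Gen 2 (rule 146): 000111101
Gen 3 (rule 62): 001100011
Gen 4 (rule 146): 010010100
Gen 5 (rule 62): 111111110
Gen 6 (rule 146): 011111101
Gen 7 (rule 62): 110000011
Gen 8 (rule 146): 001000100
Gen 9 (rule 62): 011101110
Gen 10 (rule 146): 101000101
Gen 11 (rule 62): 111101111
Gen 12 (rule 146): 011000110
Gen 13 (rule 62): 110101101
Gen 14 (rule 146): 000000000
Gen 15 (rule 62): 000000000
Gen 16 (rule 146): 000000000

Answer: 14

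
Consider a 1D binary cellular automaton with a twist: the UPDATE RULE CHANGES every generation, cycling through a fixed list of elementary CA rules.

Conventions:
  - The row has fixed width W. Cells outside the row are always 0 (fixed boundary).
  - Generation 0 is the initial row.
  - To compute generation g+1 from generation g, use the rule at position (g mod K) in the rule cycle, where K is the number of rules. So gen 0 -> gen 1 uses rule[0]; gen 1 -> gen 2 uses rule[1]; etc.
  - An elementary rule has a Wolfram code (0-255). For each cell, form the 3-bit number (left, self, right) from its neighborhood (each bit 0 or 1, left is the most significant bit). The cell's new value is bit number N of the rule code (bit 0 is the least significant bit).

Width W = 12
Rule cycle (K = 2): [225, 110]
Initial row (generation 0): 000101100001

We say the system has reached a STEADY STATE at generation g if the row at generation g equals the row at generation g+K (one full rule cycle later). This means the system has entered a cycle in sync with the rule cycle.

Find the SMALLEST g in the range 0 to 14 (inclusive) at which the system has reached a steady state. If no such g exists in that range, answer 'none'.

Answer: 11

Derivation:
Gen 0: 000101100001
Gen 1 (rule 225): 110010101100
Gen 2 (rule 110): 110111111100
Gen 3 (rule 225): 011011111101
Gen 4 (rule 110): 111110000111
Gen 5 (rule 225): 011110110011
Gen 6 (rule 110): 110011110111
Gen 7 (rule 225): 010001111011
Gen 8 (rule 110): 110011001111
Gen 9 (rule 225): 010001000111
Gen 10 (rule 110): 110011001101
Gen 11 (rule 225): 010001000110
Gen 12 (rule 110): 110011001110
Gen 13 (rule 225): 010001000110
Gen 14 (rule 110): 110011001110
Gen 15 (rule 225): 010001000110
Gen 16 (rule 110): 110011001110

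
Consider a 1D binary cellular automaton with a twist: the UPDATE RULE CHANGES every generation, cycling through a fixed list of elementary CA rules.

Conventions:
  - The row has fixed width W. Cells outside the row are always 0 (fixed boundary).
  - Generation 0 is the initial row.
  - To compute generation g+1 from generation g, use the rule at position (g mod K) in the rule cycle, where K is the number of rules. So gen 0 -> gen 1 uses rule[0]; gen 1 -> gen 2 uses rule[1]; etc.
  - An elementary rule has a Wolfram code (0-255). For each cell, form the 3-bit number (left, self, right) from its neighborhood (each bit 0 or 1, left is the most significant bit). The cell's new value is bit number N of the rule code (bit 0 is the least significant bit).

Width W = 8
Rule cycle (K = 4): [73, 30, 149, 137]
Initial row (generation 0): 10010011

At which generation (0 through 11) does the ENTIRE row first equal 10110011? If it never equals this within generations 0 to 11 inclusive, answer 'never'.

Gen 0: 10010011
Gen 1 (rule 73): 00000011
Gen 2 (rule 30): 00000110
Gen 3 (rule 149): 11110001
Gen 4 (rule 137): 11100100
Gen 5 (rule 73): 10100001
Gen 6 (rule 30): 10110011
Gen 7 (rule 149): 10001000
Gen 8 (rule 137): 00100011
Gen 9 (rule 73): 10001011
Gen 10 (rule 30): 11011010
Gen 11 (rule 149): 00000011

Answer: 6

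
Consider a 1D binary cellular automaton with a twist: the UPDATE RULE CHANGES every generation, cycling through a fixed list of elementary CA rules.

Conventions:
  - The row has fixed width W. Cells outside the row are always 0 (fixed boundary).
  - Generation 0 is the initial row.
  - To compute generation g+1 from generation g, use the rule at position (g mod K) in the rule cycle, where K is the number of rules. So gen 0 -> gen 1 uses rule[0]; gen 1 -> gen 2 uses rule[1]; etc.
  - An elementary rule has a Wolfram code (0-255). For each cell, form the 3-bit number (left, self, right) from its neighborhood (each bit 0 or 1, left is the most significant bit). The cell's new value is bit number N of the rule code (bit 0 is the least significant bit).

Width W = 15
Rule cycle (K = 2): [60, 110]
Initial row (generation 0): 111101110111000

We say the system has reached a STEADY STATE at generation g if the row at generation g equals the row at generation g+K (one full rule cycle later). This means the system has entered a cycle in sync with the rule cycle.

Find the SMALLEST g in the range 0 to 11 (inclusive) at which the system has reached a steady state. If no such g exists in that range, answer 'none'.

Answer: none

Derivation:
Gen 0: 111101110111000
Gen 1 (rule 60): 100011001100100
Gen 2 (rule 110): 100111011101100
Gen 3 (rule 60): 110100110011010
Gen 4 (rule 110): 111101110111110
Gen 5 (rule 60): 100011001100001
Gen 6 (rule 110): 100111011100011
Gen 7 (rule 60): 110100110010010
Gen 8 (rule 110): 111101110110110
Gen 9 (rule 60): 100011001101101
Gen 10 (rule 110): 100111011111111
Gen 11 (rule 60): 110100110000000
Gen 12 (rule 110): 111101110000000
Gen 13 (rule 60): 100011001000000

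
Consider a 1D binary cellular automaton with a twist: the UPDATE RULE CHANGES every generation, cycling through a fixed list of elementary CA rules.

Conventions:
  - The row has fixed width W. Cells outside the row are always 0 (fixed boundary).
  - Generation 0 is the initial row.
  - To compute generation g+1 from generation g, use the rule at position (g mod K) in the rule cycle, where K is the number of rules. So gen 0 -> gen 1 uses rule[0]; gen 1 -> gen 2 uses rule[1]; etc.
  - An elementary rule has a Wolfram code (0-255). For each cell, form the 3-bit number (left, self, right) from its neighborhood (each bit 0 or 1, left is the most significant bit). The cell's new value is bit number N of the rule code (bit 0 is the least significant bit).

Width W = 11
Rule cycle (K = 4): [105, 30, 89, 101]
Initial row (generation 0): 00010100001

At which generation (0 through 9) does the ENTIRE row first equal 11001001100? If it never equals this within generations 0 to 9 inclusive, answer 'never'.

Gen 0: 00010100001
Gen 1 (rule 105): 11001001100
Gen 2 (rule 30): 10111111010
Gen 3 (rule 89): 00100001001
Gen 4 (rule 101): 10101101001
Gen 5 (rule 105): 01011110000
Gen 6 (rule 30): 11010001000
Gen 7 (rule 89): 11001100111
Gen 8 (rule 101): 01000100001
Gen 9 (rule 105): 00010001100

Answer: 1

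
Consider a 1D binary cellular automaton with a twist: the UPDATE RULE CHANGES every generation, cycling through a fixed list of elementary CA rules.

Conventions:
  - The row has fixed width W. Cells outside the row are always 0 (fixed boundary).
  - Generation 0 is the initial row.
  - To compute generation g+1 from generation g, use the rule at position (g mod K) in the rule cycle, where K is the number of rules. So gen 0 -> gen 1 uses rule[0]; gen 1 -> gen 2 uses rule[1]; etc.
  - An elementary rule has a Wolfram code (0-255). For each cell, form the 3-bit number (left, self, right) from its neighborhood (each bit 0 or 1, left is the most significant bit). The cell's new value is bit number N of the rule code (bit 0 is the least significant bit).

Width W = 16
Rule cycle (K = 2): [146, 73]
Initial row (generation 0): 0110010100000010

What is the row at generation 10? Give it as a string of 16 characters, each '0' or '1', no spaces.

Answer: 0100100000000111

Derivation:
Gen 0: 0110010100000010
Gen 1 (rule 146): 1001100010000101
Gen 2 (rule 73): 0001101000110000
Gen 3 (rule 146): 0010000101001000
Gen 4 (rule 73): 1000110000000011
Gen 5 (rule 146): 0101001000000100
Gen 6 (rule 73): 0000000011110001
Gen 7 (rule 146): 0000000101101010
Gen 8 (rule 73): 1111110001100000
Gen 9 (rule 146): 0111101010010000
Gen 10 (rule 73): 0100100000000111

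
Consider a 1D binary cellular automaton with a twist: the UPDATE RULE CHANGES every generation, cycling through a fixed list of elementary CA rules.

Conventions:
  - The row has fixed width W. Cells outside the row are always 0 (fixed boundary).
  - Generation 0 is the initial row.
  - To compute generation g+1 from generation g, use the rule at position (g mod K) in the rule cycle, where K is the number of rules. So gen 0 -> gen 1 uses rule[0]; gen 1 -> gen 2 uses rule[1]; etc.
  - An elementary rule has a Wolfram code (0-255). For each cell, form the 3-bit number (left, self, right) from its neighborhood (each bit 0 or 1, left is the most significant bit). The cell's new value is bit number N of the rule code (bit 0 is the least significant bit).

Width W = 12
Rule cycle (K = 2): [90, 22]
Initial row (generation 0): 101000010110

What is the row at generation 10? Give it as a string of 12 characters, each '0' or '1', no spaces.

Gen 0: 101000010110
Gen 1 (rule 90): 000100100111
Gen 2 (rule 22): 001111111000
Gen 3 (rule 90): 011000001100
Gen 4 (rule 22): 100100010010
Gen 5 (rule 90): 011010101101
Gen 6 (rule 22): 100010100001
Gen 7 (rule 90): 010100010010
Gen 8 (rule 22): 110110111111
Gen 9 (rule 90): 110110100001
Gen 10 (rule 22): 000000110011

Answer: 000000110011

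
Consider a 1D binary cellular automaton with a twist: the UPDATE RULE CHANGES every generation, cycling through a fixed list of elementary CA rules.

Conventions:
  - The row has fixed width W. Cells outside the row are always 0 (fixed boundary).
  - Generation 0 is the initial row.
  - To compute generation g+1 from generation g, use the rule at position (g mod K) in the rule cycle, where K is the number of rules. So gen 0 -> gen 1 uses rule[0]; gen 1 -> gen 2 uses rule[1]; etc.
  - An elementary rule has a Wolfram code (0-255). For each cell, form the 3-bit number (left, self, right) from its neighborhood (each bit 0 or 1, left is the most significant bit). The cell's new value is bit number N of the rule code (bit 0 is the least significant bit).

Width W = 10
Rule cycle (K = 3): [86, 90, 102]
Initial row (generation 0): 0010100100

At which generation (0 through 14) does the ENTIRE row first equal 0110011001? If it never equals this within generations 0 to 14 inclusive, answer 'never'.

Gen 0: 0010100100
Gen 1 (rule 86): 0110111110
Gen 2 (rule 90): 1110100011
Gen 3 (rule 102): 0011100101
Gen 4 (rule 86): 0100111101
Gen 5 (rule 90): 1011100100
Gen 6 (rule 102): 1100101100
Gen 7 (rule 86): 0111100110
Gen 8 (rule 90): 1100111111
Gen 9 (rule 102): 0101000001
Gen 10 (rule 86): 1101100011
Gen 11 (rule 90): 1101110111
Gen 12 (rule 102): 0110011001
Gen 13 (rule 86): 1011101111
Gen 14 (rule 90): 0010101001

Answer: 12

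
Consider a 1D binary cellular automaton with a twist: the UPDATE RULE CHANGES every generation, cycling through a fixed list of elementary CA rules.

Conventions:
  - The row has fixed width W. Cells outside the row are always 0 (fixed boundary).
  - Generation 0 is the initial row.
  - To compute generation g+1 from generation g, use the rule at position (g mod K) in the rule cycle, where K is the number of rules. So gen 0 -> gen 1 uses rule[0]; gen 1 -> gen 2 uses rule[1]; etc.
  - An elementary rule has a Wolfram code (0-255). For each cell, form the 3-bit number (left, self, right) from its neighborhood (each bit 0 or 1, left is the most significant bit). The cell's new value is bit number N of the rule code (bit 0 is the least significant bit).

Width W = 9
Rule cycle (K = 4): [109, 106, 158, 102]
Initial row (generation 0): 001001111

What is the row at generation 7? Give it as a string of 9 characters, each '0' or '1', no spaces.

Gen 0: 001001111
Gen 1 (rule 109): 101001001
Gen 2 (rule 106): 010010010
Gen 3 (rule 158): 111111111
Gen 4 (rule 102): 000000001
Gen 5 (rule 109): 111111101
Gen 6 (rule 106): 100000110
Gen 7 (rule 158): 110001101

Answer: 110001101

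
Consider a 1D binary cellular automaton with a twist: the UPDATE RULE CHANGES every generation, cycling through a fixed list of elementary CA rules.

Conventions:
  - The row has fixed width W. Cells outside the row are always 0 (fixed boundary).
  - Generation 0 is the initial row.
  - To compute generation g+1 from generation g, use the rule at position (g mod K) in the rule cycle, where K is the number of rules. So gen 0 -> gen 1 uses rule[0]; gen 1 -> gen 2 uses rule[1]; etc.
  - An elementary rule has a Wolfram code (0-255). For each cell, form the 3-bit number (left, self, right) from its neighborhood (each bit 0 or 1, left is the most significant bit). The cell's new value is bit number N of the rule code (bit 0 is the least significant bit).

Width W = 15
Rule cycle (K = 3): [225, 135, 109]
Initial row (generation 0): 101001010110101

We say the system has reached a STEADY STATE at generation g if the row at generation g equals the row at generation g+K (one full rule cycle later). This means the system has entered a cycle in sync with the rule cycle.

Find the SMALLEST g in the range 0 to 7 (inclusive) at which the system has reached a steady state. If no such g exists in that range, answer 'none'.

Gen 0: 101001010110101
Gen 1 (rule 225): 010000101011010
Gen 2 (rule 135): 110111101000010
Gen 3 (rule 109): 111100111011010
Gen 4 (rule 225): 011100011101100
Gen 5 (rule 135): 101001101000001
Gen 6 (rule 109): 111001111011101
Gen 7 (rule 225): 011000111101110
Gen 8 (rule 135): 100011011000100
Gen 9 (rule 109): 101011111010101
Gen 10 (rule 225): 010101111101010

Answer: none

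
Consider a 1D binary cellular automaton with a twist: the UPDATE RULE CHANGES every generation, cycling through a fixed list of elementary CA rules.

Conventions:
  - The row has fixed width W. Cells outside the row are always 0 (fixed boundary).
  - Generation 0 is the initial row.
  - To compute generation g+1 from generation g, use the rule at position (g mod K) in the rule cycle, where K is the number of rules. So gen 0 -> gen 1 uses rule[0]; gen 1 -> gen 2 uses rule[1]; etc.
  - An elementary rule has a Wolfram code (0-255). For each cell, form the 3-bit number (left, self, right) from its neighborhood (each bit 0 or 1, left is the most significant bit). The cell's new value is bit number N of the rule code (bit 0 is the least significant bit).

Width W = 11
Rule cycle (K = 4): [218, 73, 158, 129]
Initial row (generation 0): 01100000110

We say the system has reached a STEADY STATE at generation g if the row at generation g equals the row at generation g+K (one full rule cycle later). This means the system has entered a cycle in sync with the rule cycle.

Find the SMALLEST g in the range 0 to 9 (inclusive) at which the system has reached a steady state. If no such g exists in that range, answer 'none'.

Answer: 0

Derivation:
Gen 0: 01100000110
Gen 1 (rule 218): 11110001111
Gen 2 (rule 73): 10010101001
Gen 3 (rule 158): 11110101111
Gen 4 (rule 129): 01100000110
Gen 5 (rule 218): 11110001111
Gen 6 (rule 73): 10010101001
Gen 7 (rule 158): 11110101111
Gen 8 (rule 129): 01100000110
Gen 9 (rule 218): 11110001111
Gen 10 (rule 73): 10010101001
Gen 11 (rule 158): 11110101111
Gen 12 (rule 129): 01100000110
Gen 13 (rule 218): 11110001111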